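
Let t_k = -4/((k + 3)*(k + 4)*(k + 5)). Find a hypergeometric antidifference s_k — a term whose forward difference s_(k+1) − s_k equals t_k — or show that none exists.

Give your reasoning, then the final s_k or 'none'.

Ratio r(k) = (k + 3)/(k + 6).
So A=k + 3 and B=k + 6, with C=1.
Need (k + 3)·f(k+1) − (k + 5)·f(k) = 1.
deg f ≤ 2 (via 1,1,0).
Coefficient equations give f(k) = k*(k + 7)/24.
Get s_k = R·t_k = k*(-k - 7)/(6*(k + 3)*(k + 4)) with R(k) = B(k−1)f(k)/C(k) = k*(k + 5)*(k + 7)/24.
Δs = -4/(k**3 + 12*k**2 + 47*k + 60), as required.

s_k = k*(-k - 7)/(6*(k + 3)*(k + 4))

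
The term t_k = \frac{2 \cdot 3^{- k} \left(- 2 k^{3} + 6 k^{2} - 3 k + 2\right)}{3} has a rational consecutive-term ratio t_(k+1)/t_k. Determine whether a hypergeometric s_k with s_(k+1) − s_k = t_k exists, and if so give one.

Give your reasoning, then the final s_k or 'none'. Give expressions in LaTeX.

Step 1: r(k) = (2*k**3 - 3*k - 3)/(3*(2*k**3 - 6*k**2 + 3*k - 2)).
A = 1/3, B = 1, C = k**3 - 3*k**2 + 3*k/2 - 1.
Set up (1/3)·f(k+1) − (1)·f(k) − (k**3 - 3*k**2 + 3*k/2 - 1) = 0.
From deg A=0, deg B=0, deg C=3: d=3.
Coefficient equations give f(k) = -3*(2*k - 1)*(k**2 - k + 1)/4.
Get s_k = R·t_k = (2*k**3 - 3*k**2 + 3*k - 1)/3**k with R(k) = B(k−1)f(k)/C(k) = -3*(2*k - 1)*(k**2 - k + 1)/(2*(2*k**3 - 6*k**2 + 3*k - 2)).
Δs = 2*(-2*k**3 + 6*k**2 - 3*k + 2)/(3*3**k), as required.

s_k = 3^{- k} \left(2 k^{3} - 3 k^{2} + 3 k - 1\right)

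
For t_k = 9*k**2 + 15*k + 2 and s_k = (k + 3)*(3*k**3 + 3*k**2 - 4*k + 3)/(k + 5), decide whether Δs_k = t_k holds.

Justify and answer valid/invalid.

s_(k+1) = (3*k**4 + 24*k**3 + 59*k**2 + 49*k + 20)/(k + 6)
s_(k+1) − s_k = (9*k**4 + 102*k**3 + 323*k**2 + 310*k + 46)/(k**2 + 11*k + 30)
(s_(k+1) − s_k) − t_k = 2*(-6*k**3 - 57*k**2 - 81*k - 7)/(k**2 + 11*k + 30)

Invalid: residual 2*(-6*k**3 - 57*k**2 - 81*k - 7)/(k**2 + 11*k + 30) ≠ 0.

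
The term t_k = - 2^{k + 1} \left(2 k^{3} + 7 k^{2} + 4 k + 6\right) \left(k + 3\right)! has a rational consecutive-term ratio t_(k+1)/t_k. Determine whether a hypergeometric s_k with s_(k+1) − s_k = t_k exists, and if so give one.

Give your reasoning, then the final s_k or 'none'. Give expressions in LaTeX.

s_k = - 2^{k + 1} \left(k^{2} - 2 k + 2\right) \left(k + 3\right)!

The ratio is 2*(2*k**4 + 21*k**3 + 76*k**2 + 115*k + 76)/(2*k**3 + 7*k**2 + 4*k + 6).
So A=2*k + 8 and B=1, with C=k**3 + 7*k**2/2 + 2*k + 3.
Solve (2*k + 8)·f(k+1) − (1)·f(k) = k**3 + 7*k**2/2 + 2*k + 3.
From deg A=1, deg B=0, deg C=3: d=2.
Solving with deg f ≤ 2: f(k) = (k**2 - 2*k + 2)/2.
So s_k = (B(k−1)f/C)·t_k = ((k**2 - 2*k + 2)/(2*k**3 + 7*k**2 + 4*k + 6))·t_k = -2**(k + 1)*(k**2 - 2*k + 2)*factorial(k + 3).
Verify: -2**(k + 1)*(2*k**3 + 7*k**2 + 4*k + 6)*factorial(k + 3) matches t_k.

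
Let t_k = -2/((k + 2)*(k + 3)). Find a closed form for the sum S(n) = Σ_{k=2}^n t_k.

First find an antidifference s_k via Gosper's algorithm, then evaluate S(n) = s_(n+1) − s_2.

Step 1: r(k) = (k + 2)/(k + 4).
Take A(k)=k + 2, B(k)=k + 4, C(k)=1.
Need (k + 2)·f(k+1) − (k + 3)·f(k) = 1.
d = 1 from the (1,1,0) case.
Match coefficients ⇒ f(k) = k/2.
R(k) = B(k−1)·f(k)/C(k) = k*(k + 3)/2; s_k = R·t_k = -k/(k + 2).
s_(k+1) − s_k = -2/(k**2 + 5*k + 6) = t_k.
Σ_(k=2)^n t_k = s_(n+1) − s_(2) = ((-n - 1)/(n + 3)) − (-1/2), i.e. (1 - n)/(2*(n + 3)).

S(n) = (1 - n)/(2*(n + 3))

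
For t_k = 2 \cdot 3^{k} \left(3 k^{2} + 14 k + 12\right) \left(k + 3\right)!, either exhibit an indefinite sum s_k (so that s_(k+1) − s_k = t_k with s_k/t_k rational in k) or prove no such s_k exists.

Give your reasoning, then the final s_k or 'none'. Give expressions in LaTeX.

t_(k+1)/t_k = 3*(3*k**3 + 32*k**2 + 109*k + 116)/(3*k**2 + 14*k + 12).
Factor: A=3*k + 12; B=1; C=k**2 + 14*k/3 + 4.
Need (3*k + 12)·f(k+1) − (1)·f(k) = k**2 + 14*k/3 + 4.
Bound: deg f ≤ 1.
A polynomial solution: f(k) = k/3.
R(k) = B(k−1)·f(k)/C(k) = k/(3*k**2 + 14*k + 12); s_k = R·t_k = 2*3**k*k*factorial(k + 3).
Check: Δs_k = 2*3**k*(3*k**2 + 14*k + 12)*factorial(k + 3). ✓

s_k = 2 \cdot 3^{k} k \left(k + 3\right)!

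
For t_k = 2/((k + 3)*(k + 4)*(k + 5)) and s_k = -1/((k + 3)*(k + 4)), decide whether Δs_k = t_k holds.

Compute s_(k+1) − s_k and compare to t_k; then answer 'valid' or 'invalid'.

Valid: the claim telescopes to t_k.

s_(k+1) = -1/((k + 4)*(k + 5))
s_(k+1) − s_k = 2/(k**3 + 12*k**2 + 47*k + 60)
(s_(k+1) − s_k) − t_k = 0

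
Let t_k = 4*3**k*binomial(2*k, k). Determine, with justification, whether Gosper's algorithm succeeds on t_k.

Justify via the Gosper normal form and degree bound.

No; the degree bound rules out any f.

t_(k+1)/t_k = 6*(2*k + 1)/(k + 1).
Take A(k)=12*k + 6, B(k)=k + 1, C(k)=1.
Need (12*k + 6)·f(k+1) − (k)·f(k) = 1.
d = -1 from the (1,1,0) case.
Bound -1 < 0, so the key equation has no polynomial solution.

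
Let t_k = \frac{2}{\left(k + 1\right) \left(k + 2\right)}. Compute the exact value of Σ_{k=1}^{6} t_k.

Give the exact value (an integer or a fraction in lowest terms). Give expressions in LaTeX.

Σ = 3/4

Compute t_(k+1)/t_k: get (k + 1)/(k + 3).
A = k + 1, B = k + 3, C = 1.
f must satisfy (k + 1)·f(k+1) − (k + 2)·f(k) = 1.
Degrees (1,1,0) ⇒ d ≤ 1.
Coefficient equations give f(k) = k.
Certificate R = B(k−1)f/C = k*(k + 2) gives s_k = 2*k/(k + 1).
Verify: 2/(k**2 + 3*k + 2) matches t_k.
Sum = s_(7) − s_(1); s_(7) = 7/4, s_(1) = 1 ⇒ 3/4.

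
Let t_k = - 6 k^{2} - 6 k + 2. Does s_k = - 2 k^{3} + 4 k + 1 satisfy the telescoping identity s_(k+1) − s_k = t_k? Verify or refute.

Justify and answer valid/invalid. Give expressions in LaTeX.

Valid — Δs_k = t_k.

s_(k+1) = 4*k - 2*(k + 1)**3 + 5
s_(k+1) − s_k = -6*k**2 - 6*k + 2
(s_(k+1) − s_k) − t_k = 0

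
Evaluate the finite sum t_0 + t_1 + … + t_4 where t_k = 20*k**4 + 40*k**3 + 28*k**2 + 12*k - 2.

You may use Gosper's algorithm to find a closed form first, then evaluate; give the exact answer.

Σ = 12030

Ratio r(k) = (10*k**4 + 60*k**3 + 134*k**2 + 134*k + 49)/(10*k**4 + 20*k**3 + 14*k**2 + 6*k - 1).
So A=1 and B=1, with C=k**4 + 2*k**3 + 7*k**2/5 + 3*k/5 - 1/10.
Set up (1)·f(k+1) − (1)·f(k) − (k**4 + 2*k**3 + 7*k**2/5 + 3*k/5 - 1/10) = 0.
From deg A=0, deg B=0, deg C=4: d=5.
Coefficient equations give f(k) = k*(2*k**4 - 2*k**2 + k - 2)/10.
Get s_k = R·t_k = 2*k*(2*k**4 - 2*k**2 + k - 2) with R(k) = B(k−1)f(k)/C(k) = k*(2*k**4 - 2*k**2 + k - 2)/(10*k**4 + 20*k**3 + 14*k**2 + 6*k - 1).
Check: Δs_k = 20*k**4 + 40*k**3 + 28*k**2 + 12*k - 2. ✓
Evaluate s at k=5 and k=0: 12030 and 0; difference 12030.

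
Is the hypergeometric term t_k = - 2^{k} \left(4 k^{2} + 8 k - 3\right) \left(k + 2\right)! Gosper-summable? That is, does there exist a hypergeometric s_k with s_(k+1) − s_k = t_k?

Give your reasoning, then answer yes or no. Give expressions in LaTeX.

Ratio r(k) = 2*(4*k**3 + 28*k**2 + 57*k + 27)/(4*k**2 + 8*k - 3).
Take A(k)=2*k + 6, B(k)=1, C(k)=k**2 + 2*k - 3/4.
Solve (2*k + 6)·f(k+1) − (1)·f(k) = k**2 + 2*k - 3/4.
Bound: deg f ≤ 1.
A polynomial solution: f(k) = (2*k - 3)/4.
Get s_k = R·t_k = -2**k*(2*k - 3)*factorial(k + 2) with R(k) = B(k−1)f(k)/C(k) = (2*k - 3)/(4*k**2 + 8*k - 3).
Δs = -2**k*(4*k**2 + 8*k - 3)*factorial(k + 2), as required.

Yes. s_k = - 2^{k} \left(2 k - 3\right) \left(k + 2\right)!.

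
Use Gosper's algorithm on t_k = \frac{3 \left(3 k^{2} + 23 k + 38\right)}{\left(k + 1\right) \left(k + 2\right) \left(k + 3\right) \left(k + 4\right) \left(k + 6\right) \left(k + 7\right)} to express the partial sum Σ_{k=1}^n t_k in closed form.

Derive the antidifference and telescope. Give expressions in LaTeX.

Compute t_(k+1)/t_k: get (k + 1)*(k + 6)*(23*k + 3*(k + 1)**2 + 61)/((k + 5)*(k + 8)*(3*k**2 + 23*k + 38)).
Factor: A=k + 1; B=k + 8; C=k**3 + 38*k**2/3 + 51*k + 190/3.
Key eq: (k + 1)·f(k+1) = (k + 7)·f(k) + (k**3 + 38*k**2/3 + 51*k + 190/3).
Degrees (1,1,3) ⇒ d ≤ 6.
Coefficient equations give f(k) = k*(k + 2)*(k + 4)*(k + 5)*(k**2 + 10*k + 27)/54.
So s_k = (B(k−1)f/C)·t_k = (k*(k + 2)*(k + 4)*(k + 7)*(k**2 + 10*k + 27)/(18*(3*k**2 + 23*k + 38)))·t_k = k*(k**2 + 10*k + 27)/(6*(k**3 + 10*k**2 + 27*k + 18)).
Verify: 3*(3*k**2 + 23*k + 38)/(k**6 + 23*k**5 + 207*k**4 + 925*k**3 + 2144*k**2 + 2412*k + 1008) matches t_k.
Evaluate: s_(n+1) = (n**3 + 13*n**2 + 50*n + 38)/(6*(n**3 + 13*n**2 + 50*n + 56)); subtract s_(1) = 19/168 ⇒ S(n) = 3*n*(n**2 + 13*n + 50)/(56*(n**3 + 13*n**2 + 50*n + 56)).

S(n) = \frac{3 n \left(n^{2} + 13 n + 50\right)}{56 \left(n^{3} + 13 n^{2} + 50 n + 56\right)}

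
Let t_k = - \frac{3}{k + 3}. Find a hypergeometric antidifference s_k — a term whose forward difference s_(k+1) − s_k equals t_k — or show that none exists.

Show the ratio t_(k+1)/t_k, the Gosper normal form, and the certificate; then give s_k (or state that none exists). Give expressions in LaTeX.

Ratio r(k) = (k + 3)/(k + 4).
Take A(k)=k + 3, B(k)=k + 4, C(k)=1.
Key eq: (k + 3)·f(k+1) = (k + 3)·f(k) + (1).
Degrees (1,1,0) ⇒ d ≤ 0.
Write f(k) = c0. Then LHS − RHS = -1, requiring -1 = 0: contradictory. No certificate.

no hypergeometric antidifference exists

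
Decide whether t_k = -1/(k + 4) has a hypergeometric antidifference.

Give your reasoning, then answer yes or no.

No — key equation has no polynomial f.

Ratio r(k) = (k + 4)/(k + 5).
So A=k + 4 and B=k + 5, with C=1.
Key eq: (k + 4)·f(k+1) = (k + 4)·f(k) + (1).
Degrees (1,1,0) ⇒ d ≤ 0.
Write f(k) = c0. Then LHS − RHS = -1, requiring -1 = 0: contradictory. No certificate.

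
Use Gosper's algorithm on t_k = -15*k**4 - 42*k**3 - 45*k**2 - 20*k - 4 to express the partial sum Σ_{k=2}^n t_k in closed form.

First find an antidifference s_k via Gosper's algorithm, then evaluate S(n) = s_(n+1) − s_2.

t_(k+1)/t_k = (15*k**4 + 102*k**3 + 261*k**2 + 296*k + 126)/(15*k**4 + 42*k**3 + 45*k**2 + 20*k + 4).
Factor: A=1; B=1; C=k**4 + 14*k**3/5 + 3*k**2 + 4*k/3 + 4/15.
Key eq: (1)·f(k+1) = (1)·f(k) + (k**4 + 14*k**3/5 + 3*k**2 + 4*k/3 + 4/15).
d = 5 from the (0,0,4) case.
Match coefficients ⇒ f(k) = k*(3*k**4 + 3*k**3 - k**2 - 2*k + 1)/15.
R(k) = B(k−1)·f(k)/C(k) = k*(3*k**4 + 3*k**3 - k**2 - 2*k + 1)/(15*k**4 + 42*k**3 + 45*k**2 + 20*k + 4); s_k = R·t_k = k*(-3*k**4 - 3*k**3 + k**2 + 2*k - 1).
Δs = -15*k**4 - 42*k**3 - 45*k**2 - 20*k - 4, as required.
Σ_(k=2)^n t_k = s_(n+1) − s_(2) = (-3*n**5 - 18*n**4 - 41*n**3 - 43*n**2 - 21*n - 4) − (-130), i.e. -3*n**5 - 18*n**4 - 41*n**3 - 43*n**2 - 21*n + 126.

S(n) = -3*n**5 - 18*n**4 - 41*n**3 - 43*n**2 - 21*n + 126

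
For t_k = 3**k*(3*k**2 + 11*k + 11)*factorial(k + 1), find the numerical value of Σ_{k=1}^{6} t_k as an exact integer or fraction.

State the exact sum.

Σ = 705438708

Step 1: r(k) = 3*(3*k**3 + 23*k**2 + 59*k + 50)/(3*k**2 + 11*k + 11).
So A=3*k + 6 and B=1, with C=k**2 + 11*k/3 + 11/3.
Set up (3*k + 6)·f(k+1) − (1)·f(k) − (k**2 + 11*k/3 + 11/3) = 0.
From deg A=1, deg B=0, deg C=2: d=1.
A polynomial solution: f(k) = (k + 1)/3.
R(k) = B(k−1)·f(k)/C(k) = (k + 1)/(3*k**2 + 11*k + 11); s_k = R·t_k = 3**k*(k + 1)*factorial(k + 1).
s_(k+1) − s_k = 3**k*(3*k**2 + 11*k + 11)*factorial(k + 1) = t_k.
Telescoping: Σ = s_(7) − s_(1) = 705438720 − (12) = 705438708.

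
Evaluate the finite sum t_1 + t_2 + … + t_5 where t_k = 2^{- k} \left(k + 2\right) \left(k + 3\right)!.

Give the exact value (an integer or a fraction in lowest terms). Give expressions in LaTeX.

Σ = 11316

r(k) = (k + 3)*(k + 4)/(2*(k + 2)) after simplifying.
Take A(k)=k/2 + 2, B(k)=1, C(k)=k + 2.
Key eq: (k/2 + 2)·f(k+1) = (1)·f(k) + (k + 2).
deg f ≤ 0 (via 1,0,1).
Solve for f: f(k) = 2 (degree 0 ≤ 0).
So s_k = (B(k−1)f/C)·t_k = (2/(k + 2))·t_k = 2**(1 - k)*factorial(k + 3).
s_(k+1) − s_k = (k + 2)*factorial(k + 3)/2**k = t_k.
Σ_(k=1)^(5) t_k = s_(6) − s_(1) = 11340 − (24) = 11316.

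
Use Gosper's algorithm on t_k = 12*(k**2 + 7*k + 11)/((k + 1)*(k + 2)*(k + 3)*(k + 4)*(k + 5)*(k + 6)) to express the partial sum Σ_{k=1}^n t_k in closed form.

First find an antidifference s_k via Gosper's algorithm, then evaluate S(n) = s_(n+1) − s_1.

S(n) = n*(n**2 + 12*n + 44)/(12*(n**3 + 12*n**2 + 44*n + 48))

Ratio r(k) = (k + 1)*(7*k + (k + 1)**2 + 18)/((k + 7)*(k**2 + 7*k + 11)).
So A=k + 1 and B=k + 7, with C=k**2 + 7*k + 11.
f must satisfy (k + 1)·f(k+1) − (k + 6)·f(k) = k**2 + 7*k + 11.
From deg A=1, deg B=1, deg C=2: d=5.
Coefficient equations give f(k) = k*(k + 2)*(k + 4)*(k**2 + 9*k + 23)/45.
Certificate R = B(k−1)f/C = k*(k + 2)*(k + 4)*(k + 6)*(k**2 + 9*k + 23)/(45*(k**2 + 7*k + 11)) gives s_k = 4*k*(k**2 + 9*k + 23)/(15*(k**3 + 9*k**2 + 23*k + 15)).
Check: Δs_k = 12*(k**2 + 7*k + 11)/(k**6 + 21*k**5 + 175*k**4 + 735*k**3 + 1624*k**2 + 1764*k + 720). ✓
Evaluate: s_(n+1) = 4*(n**3 + 12*n**2 + 44*n + 33)/(15*(n**3 + 12*n**2 + 44*n + 48)); subtract s_(1) = 11/60 ⇒ S(n) = n*(n**2 + 12*n + 44)/(12*(n**3 + 12*n**2 + 44*n + 48)).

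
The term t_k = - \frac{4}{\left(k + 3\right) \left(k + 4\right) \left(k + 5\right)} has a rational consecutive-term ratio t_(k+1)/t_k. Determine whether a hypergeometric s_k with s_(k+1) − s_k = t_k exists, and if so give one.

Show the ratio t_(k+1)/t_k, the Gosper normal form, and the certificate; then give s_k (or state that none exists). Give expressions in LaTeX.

s_k = \frac{k \left(- k - 7\right)}{6 \left(k + 3\right) \left(k + 4\right)}

t_(k+1)/t_k = (k + 3)/(k + 6).
Gosper form: A/B · C(k+1)/C(k) with A=k + 3, B=k + 6, C=1.
Key eq: (k + 3)·f(k+1) = (k + 5)·f(k) + (1).
Degrees (1,1,0) ⇒ d ≤ 2.
Coefficient equations give f(k) = k*(k + 7)/24.
Certificate R = B(k−1)f/C = k*(k + 5)*(k + 7)/24 gives s_k = k*(-k - 7)/(6*(k + 3)*(k + 4)).
Check: Δs_k = -4/(k**3 + 12*k**2 + 47*k + 60). ✓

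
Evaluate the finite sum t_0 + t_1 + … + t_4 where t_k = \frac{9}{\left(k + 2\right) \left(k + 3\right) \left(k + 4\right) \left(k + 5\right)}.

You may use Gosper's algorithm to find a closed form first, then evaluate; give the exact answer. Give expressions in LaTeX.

Σ = 5/42

Ratio r(k) = (k + 2)/(k + 6).
A = k + 2, B = k + 6, C = 1.
Key eq: (k + 2)·f(k+1) = (k + 5)·f(k) + (1).
From deg A=1, deg B=1, deg C=0: d=3.
Coefficient equations give f(k) = k*(k**2 + 9*k + 26)/72.
R(k) = B(k−1)·f(k)/C(k) = k*(k + 5)*(k**2 + 9*k + 26)/72; s_k = R·t_k = k*(k**2 + 9*k + 26)/(8*(k + 2)*(k + 3)*(k + 4)).
Verify: 9/(k**4 + 14*k**3 + 71*k**2 + 154*k + 120) matches t_k.
Sum = s_(5) − s_(0); s_(5) = 5/42, s_(0) = 0 ⇒ 5/42.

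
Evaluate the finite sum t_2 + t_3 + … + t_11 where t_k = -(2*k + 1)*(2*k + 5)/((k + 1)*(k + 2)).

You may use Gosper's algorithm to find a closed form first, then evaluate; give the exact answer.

Step 1: r(k) = (k + 1)*(2*k + 3)*(2*k + 7)/((k + 3)*(2*k + 1)*(2*k + 5)).
Gosper form: A/B · C(k+1)/C(k) with A=k + 1, B=k + 3, C=k**2 + 3*k + 5/4.
Need (k + 1)·f(k+1) − (k + 2)·f(k) = k**2 + 3*k + 5/4.
Bound: deg f ≤ 2.
Coefficient equations give f(k) = k*(4*k + 1)/4.
R(k) = B(k−1)·f(k)/C(k) = k*(k + 2)*(4*k + 1)/((2*k + 1)*(2*k + 5)); s_k = R·t_k = k*(-4*k - 1)/(k + 1).
Verify: (-4*k**2 - 12*k - 5)/(k**2 + 3*k + 2) matches t_k.
Telescoping: Σ = s_(12) − s_(2) = -588/13 − (-6) = -510/13.

Σ = -510/13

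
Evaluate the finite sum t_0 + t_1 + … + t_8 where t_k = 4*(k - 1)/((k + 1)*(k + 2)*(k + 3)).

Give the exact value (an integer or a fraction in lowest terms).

Step 1: r(k) = k*(k + 1)/((k - 1)*(k + 4)).
Gosper form: A/B · C(k+1)/C(k) with A=k + 1, B=k + 4, C=k - 1.
Need (k + 1)·f(k+1) − (k + 3)·f(k) = k - 1.
Degrees (1,1,1) ⇒ d ≤ 2.
Match coefficients ⇒ f(k) = -k.
Get s_k = R·t_k = -4*k/((k + 1)*(k + 2)) with R(k) = B(k−1)f(k)/C(k) = -k*(k + 3)/(k - 1).
Verify: 4*(k - 1)/(k**3 + 6*k**2 + 11*k + 6) matches t_k.
Sum = s_(9) − s_(0); s_(9) = -18/55, s_(0) = 0 ⇒ -18/55.

Σ = -18/55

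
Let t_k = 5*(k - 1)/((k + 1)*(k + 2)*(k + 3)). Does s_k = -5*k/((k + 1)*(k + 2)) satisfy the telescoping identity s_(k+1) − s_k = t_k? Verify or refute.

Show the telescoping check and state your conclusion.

valid (s_(k+1) − s_k reduces to t_k)

s_(k+1) = 5*(-k - 1)/((k + 2)*(k + 3))
s_(k+1) − s_k = 5*(k - 1)/(k**3 + 6*k**2 + 11*k + 6)
(s_(k+1) − s_k) − t_k = 0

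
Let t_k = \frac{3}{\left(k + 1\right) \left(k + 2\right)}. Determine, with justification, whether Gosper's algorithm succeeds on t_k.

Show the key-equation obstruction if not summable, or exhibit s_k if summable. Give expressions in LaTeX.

Yes. s_k = \frac{3 k}{k + 1}.

Step 1: r(k) = (k + 1)/(k + 3).
Gosper form: A/B · C(k+1)/C(k) with A=k + 1, B=k + 3, C=1.
Solve (k + 1)·f(k+1) − (k + 2)·f(k) = 1.
d = 1 from the (1,1,0) case.
A polynomial solution: f(k) = k.
Then R = B(k−1)f/C = k*(k + 2), so s_k = R(k)·t_k = 3*k/(k + 1).
Check: Δs_k = 3/(k**2 + 3*k + 2). ✓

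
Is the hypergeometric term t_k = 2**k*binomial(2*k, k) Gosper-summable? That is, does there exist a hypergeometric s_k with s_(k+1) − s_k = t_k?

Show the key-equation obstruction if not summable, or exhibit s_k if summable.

t_(k+1)/t_k = 4*(2*k + 1)/(k + 1).
Factor: A=8*k + 4; B=k + 1; C=1.
Solve (8*k + 4)·f(k+1) − (k)·f(k) = 1.
Bound: deg f ≤ -1.
Bound -1 < 0, so the key equation has no polynomial solution.

No — t_k has no hypergeometric antidifference.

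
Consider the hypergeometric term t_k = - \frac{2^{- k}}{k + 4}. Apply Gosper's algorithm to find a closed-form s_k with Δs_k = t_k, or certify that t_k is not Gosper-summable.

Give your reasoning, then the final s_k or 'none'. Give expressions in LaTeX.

r(k) = (k + 4)/(2*(k + 5)) after simplifying.
A = k/2 + 2, B = k + 5, C = 1.
Key eq: (k/2 + 2)·f(k+1) = (k + 4)·f(k) + (1).
Bound: deg f ≤ -1.
d = -1 < 0 ⇒ no nonzero polynomial f; not summable.

none (Gosper's algorithm certifies no s_k)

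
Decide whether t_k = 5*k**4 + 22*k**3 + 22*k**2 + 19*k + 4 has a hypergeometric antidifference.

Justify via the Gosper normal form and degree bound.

Step 1: r(k) = (5*k**4 + 42*k**3 + 118*k**2 + 149*k + 72)/(5*k**4 + 22*k**3 + 22*k**2 + 19*k + 4).
Take A(k)=1, B(k)=1, C(k)=k**4 + 22*k**3/5 + 22*k**2/5 + 19*k/5 + 4/5.
Key eq: (1)·f(k+1) = (1)·f(k) + (k**4 + 22*k**3/5 + 22*k**2/5 + 19*k/5 + 4/5).
d = 5 from the (0,0,4) case.
Match coefficients ⇒ f(k) = k*(k**4 + 3*k**3 - 2*k**2 + 4*k - 2)/5.
Get s_k = R·t_k = k*(k**4 + 3*k**3 - 2*k**2 + 4*k - 2) with R(k) = B(k−1)f(k)/C(k) = k*(k**4 + 3*k**3 - 2*k**2 + 4*k - 2)/(5*k**4 + 22*k**3 + 22*k**2 + 19*k + 4).
s_(k+1) − s_k = 5*k**4 + 22*k**3 + 22*k**2 + 19*k + 4 = t_k.

Yes. s_k = k*(k**4 + 3*k**3 - 2*k**2 + 4*k - 2).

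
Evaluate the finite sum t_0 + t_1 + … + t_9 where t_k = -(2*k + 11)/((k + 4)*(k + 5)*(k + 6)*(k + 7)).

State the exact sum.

Σ = -25/672

r(k) = (k + 4)*(2*k + 13)/((k + 8)*(2*k + 11)) after simplifying.
Factor: A=k + 4; B=k + 8; C=k + 11/2.
Need (k + 4)·f(k+1) − (k + 7)·f(k) = k + 11/2.
Bound: deg f ≤ 3.
Match coefficients ⇒ f(k) = k*(k + 5)*(k + 10)/48.
Then R = B(k−1)f/C = k*(k + 5)*(k + 7)*(k + 10)/(24*(2*k + 11)), so s_k = R(k)·t_k = k*(-k - 10)/(24*(k**2 + 10*k + 24)).
Check: Δs_k = (-2*k - 11)/(k**4 + 22*k**3 + 179*k**2 + 638*k + 840). ✓
Telescoping: Σ = s_(10) − s_(0) = -25/672 − (0) = -25/672.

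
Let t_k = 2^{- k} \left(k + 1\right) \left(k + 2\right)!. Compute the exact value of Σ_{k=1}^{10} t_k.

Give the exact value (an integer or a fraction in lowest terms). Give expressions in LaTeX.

Step 1: r(k) = (k + 2)*(k + 3)/(2*(k + 1)).
Take A(k)=k/2 + 3/2, B(k)=1, C(k)=k + 1.
Solve (k/2 + 3/2)·f(k+1) − (1)·f(k) = k + 1.
Degrees (1,0,1) ⇒ d ≤ 0.
Solving with deg f ≤ 0: f(k) = 2.
So s_k = (B(k−1)f/C)·t_k = (2/(k + 1))·t_k = 2**(1 - k)*factorial(k + 2).
s_(k+1) − s_k = (k + 1)*factorial(k + 2)/2**k = t_k.
Telescoping: Σ = s_(11) − s_(1) = 6081075 − (6) = 6081069.

Σ = 6081069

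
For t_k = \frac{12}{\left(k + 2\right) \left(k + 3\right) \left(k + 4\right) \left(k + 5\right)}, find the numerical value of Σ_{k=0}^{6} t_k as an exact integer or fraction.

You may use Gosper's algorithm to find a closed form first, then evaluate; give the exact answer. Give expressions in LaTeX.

Σ = 161/990

Ratio r(k) = (k + 2)/(k + 6).
Factor: A=k + 2; B=k + 6; C=1.
Solve (k + 2)·f(k+1) − (k + 5)·f(k) = 1.
deg f ≤ 3 (via 1,1,0).
Solving with deg f ≤ 3: f(k) = k*(k**2 + 9*k + 26)/72.
So s_k = (B(k−1)f/C)·t_k = (k*(k + 5)*(k**2 + 9*k + 26)/72)·t_k = k*(k**2 + 9*k + 26)/(6*(k + 2)*(k + 3)*(k + 4)).
Δs = 12/(k**4 + 14*k**3 + 71*k**2 + 154*k + 120), as required.
Evaluate s at k=7 and k=0: 161/990 and 0; difference 161/990.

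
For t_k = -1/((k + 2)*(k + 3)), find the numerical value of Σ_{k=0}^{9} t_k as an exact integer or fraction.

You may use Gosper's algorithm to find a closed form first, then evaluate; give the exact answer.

Step 1: r(k) = (k + 2)/(k + 4).
Take A(k)=k + 2, B(k)=k + 4, C(k)=1.
Solve (k + 2)·f(k+1) − (k + 3)·f(k) = 1.
From deg A=1, deg B=1, deg C=0: d=1.
Solve for f: f(k) = k/2 (degree 1 ≤ 1).
Get s_k = R·t_k = -k/(2*k + 4) with R(k) = B(k−1)f(k)/C(k) = k*(k + 3)/2.
s_(k+1) − s_k = -1/(k**2 + 5*k + 6) = t_k.
Evaluate s at k=10 and k=0: -5/12 and 0; difference -5/12.

Σ = -5/12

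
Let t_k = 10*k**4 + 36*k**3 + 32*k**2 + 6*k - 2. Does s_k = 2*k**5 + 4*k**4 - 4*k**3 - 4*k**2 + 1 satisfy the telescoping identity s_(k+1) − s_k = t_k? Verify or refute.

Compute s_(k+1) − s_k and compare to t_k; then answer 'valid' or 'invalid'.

s_(k+1) = 2*k**5 + 14*k**4 + 32*k**3 + 28*k**2 + 6*k - 1
s_(k+1) − s_k = 10*k**4 + 36*k**3 + 32*k**2 + 6*k - 2
(s_(k+1) − s_k) − t_k = 0

Valid — Δs_k = t_k.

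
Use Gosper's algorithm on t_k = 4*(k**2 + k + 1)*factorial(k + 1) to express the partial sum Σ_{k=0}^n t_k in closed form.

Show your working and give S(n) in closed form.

Compute t_(k+1)/t_k: get (k + 2)*(k + (k + 1)**2 + 2)/(k**2 + k + 1).
Normal form (A,B,C) = (k + 2, 1, k**2 + k + 1).
Need (k + 2)·f(k+1) − (1)·f(k) = k**2 + k + 1.
Bound: deg f ≤ 1.
Match coefficients ⇒ f(k) = k - 1.
R(k) = B(k−1)·f(k)/C(k) = (k - 1)/(k**2 + k + 1); s_k = R·t_k = 4*(k - 1)*factorial(k + 1).
Δs = 4*(k**2 + k + 1)*factorial(k + 1), as required.
Telescope: S(n) = s_(n+1) − s_(0) = 4*n*factorial(n + 2) − (-4) = 4*n*factorial(n + 2) + 4.

S(n) = 4*n*factorial(n + 2) + 4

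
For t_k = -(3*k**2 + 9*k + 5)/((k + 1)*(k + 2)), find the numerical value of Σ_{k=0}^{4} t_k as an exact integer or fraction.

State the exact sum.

r(k) = (k + 1)*(9*k + 3*(k + 1)**2 + 14)/((k + 3)*(3*k**2 + 9*k + 5)) after simplifying.
Normal form (A,B,C) = (k + 1, k + 3, k**2 + 3*k + 5/3).
Key eq: (k + 1)·f(k+1) = (k + 2)·f(k) + (k**2 + 3*k + 5/3).
deg f ≤ 2 (via 1,1,2).
A polynomial solution: f(k) = k*(3*k + 2)/3.
R(k) = B(k−1)·f(k)/C(k) = k*(k + 2)*(3*k + 2)/(3*k**2 + 9*k + 5); s_k = R·t_k = k*(-3*k - 2)/(k + 1).
Verify: (-3*k**2 - 9*k - 5)/(k**2 + 3*k + 2) matches t_k.
Sum = s_(5) − s_(0); s_(5) = -85/6, s_(0) = 0 ⇒ -85/6.

Σ = -85/6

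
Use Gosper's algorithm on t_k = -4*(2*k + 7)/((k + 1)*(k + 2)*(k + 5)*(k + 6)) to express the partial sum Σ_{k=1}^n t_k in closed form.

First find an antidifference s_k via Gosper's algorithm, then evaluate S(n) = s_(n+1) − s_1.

S(n) = n*(-n - 8)/(3*(n**2 + 8*n + 12))

r(k) = (k + 1)*(k + 5)*(2*k + 9)/((k + 3)*(k + 7)*(2*k + 7)) after simplifying.
So A=k + 1 and B=k + 7, with C=k**3 + 21*k**2/2 + 73*k/2 + 42.
f must satisfy (k + 1)·f(k+1) − (k + 6)·f(k) = k**3 + 21*k**2/2 + 73*k/2 + 42.
deg f ≤ 5 (via 1,1,3).
A polynomial solution: f(k) = k*(k + 2)*(k + 3)*(k + 4)*(k + 6)/10.
Then R = B(k−1)f/C = k*(k + 2)*(k + 6)**2/(5*(2*k + 7)), so s_k = R(k)·t_k = 4*k*(-k - 6)/(5*(k**2 + 6*k + 5)).
Verify: 4*(-2*k - 7)/(k**4 + 14*k**3 + 65*k**2 + 112*k + 60) matches t_k.
Telescope: S(n) = s_(n+1) − s_(1) = 4*(-n**2 - 8*n - 7)/(5*(n**2 + 8*n + 12)) − (-7/15) = n*(-n - 8)/(3*(n**2 + 8*n + 12)).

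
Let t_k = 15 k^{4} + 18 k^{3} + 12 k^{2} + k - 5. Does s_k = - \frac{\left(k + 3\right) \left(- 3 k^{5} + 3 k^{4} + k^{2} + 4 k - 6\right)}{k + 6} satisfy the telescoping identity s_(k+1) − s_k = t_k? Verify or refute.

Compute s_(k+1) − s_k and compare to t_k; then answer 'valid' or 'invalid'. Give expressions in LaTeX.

s_(k+1) = -(k + 4)*(4*k - 3*(k + 1)**5 + 3*(k + 1)**4 + (k + 1)**2 - 2)/(k + 7)
s_(k+1) − s_k = (15*k**6 + 177*k**5 + 543*k**4 + 553*k**3 + 290*k**2 - 38*k - 102)/(k**2 + 13*k + 42)
(s_(k+1) − s_k) − t_k = 3*(-12*k**5 - 111*k**4 - 120*k**3 - 74*k**2 - 5*k + 36)/(k**2 + 13*k + 42)

Invalid: residual \frac{3 \left(- 12 k^{5} - 111 k^{4} - 120 k^{3} - 74 k^{2} - 5 k + 36\right)}{k^{2} + 13 k + 42} ≠ 0.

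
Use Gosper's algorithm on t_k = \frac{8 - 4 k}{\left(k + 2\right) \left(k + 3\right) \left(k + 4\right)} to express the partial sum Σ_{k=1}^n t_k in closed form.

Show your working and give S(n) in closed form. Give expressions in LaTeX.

S(n) = \frac{n \left(5 - n\right)}{3 \left(n^{2} + 7 n + 12\right)}

Ratio r(k) = (k - 1)*(k + 2)/((k - 2)*(k + 5)).
Factor: A=k + 2; B=k + 5; C=k - 2.
Set up (k + 2)·f(k+1) − (k + 4)·f(k) − (k - 2) = 0.
deg f ≤ 2 (via 1,1,1).
Solving with deg f ≤ 2: f(k) = -k.
Certificate R = B(k−1)f/C = -k*(k + 4)/(k - 2) gives s_k = 4*k/((k + 2)*(k + 3)).
s_(k+1) − s_k = 4*(2 - k)/(k**3 + 9*k**2 + 26*k + 24) = t_k.
Telescope: S(n) = s_(n+1) − s_(1) = 4*(n + 1)/(n**2 + 7*n + 12) − (1/3) = n*(5 - n)/(3*(n**2 + 7*n + 12)).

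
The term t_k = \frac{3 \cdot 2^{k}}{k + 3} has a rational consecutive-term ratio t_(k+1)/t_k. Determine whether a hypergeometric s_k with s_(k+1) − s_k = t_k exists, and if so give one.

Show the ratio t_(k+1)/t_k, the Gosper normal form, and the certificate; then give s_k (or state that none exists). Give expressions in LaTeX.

no hypergeometric antidifference exists

t_(k+1)/t_k = 2*(k + 3)/(k + 4).
Take A(k)=2*k + 6, B(k)=k + 4, C(k)=1.
Need (2*k + 6)·f(k+1) − (k + 3)·f(k) = 1.
d = -1 from the (1,1,0) case.
d = -1 < 0 ⇒ no nonzero polynomial f; not summable.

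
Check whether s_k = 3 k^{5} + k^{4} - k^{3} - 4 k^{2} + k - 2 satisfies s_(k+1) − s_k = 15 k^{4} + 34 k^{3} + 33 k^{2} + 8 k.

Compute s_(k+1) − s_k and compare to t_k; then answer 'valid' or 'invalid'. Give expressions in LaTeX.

valid; difference matches t_k

s_(k+1) = 3*k**5 + 16*k**4 + 33*k**3 + 29*k**2 + 9*k - 2
s_(k+1) − s_k = k*(15*k**3 + 34*k**2 + 33*k + 8)
(s_(k+1) − s_k) − t_k = 0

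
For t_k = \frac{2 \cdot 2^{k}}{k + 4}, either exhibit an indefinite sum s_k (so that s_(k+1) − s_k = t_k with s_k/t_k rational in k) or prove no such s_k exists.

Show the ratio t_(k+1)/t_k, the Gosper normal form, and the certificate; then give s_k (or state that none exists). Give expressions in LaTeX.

t_(k+1)/t_k = 2*(k + 4)/(k + 5).
Gosper form: A/B · C(k+1)/C(k) with A=2*k + 8, B=k + 5, C=1.
f must satisfy (2*k + 8)·f(k+1) − (k + 4)·f(k) = 1.
d = -1 from the (1,1,0) case.
Negative degree bound (-1): no f exists, t_k not Gosper-summable.

no hypergeometric antidifference exists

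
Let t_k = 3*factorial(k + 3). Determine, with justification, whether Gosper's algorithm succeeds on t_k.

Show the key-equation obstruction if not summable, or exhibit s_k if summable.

t_(k+1)/t_k = k + 4.
A = k + 4, B = 1, C = 1.
f must satisfy (k + 4)·f(k+1) − (1)·f(k) = 1.
Degrees (1,0,0) ⇒ d ≤ -1.
Bound -1 < 0, so the key equation has no polynomial solution.

No. Not Gosper-summable.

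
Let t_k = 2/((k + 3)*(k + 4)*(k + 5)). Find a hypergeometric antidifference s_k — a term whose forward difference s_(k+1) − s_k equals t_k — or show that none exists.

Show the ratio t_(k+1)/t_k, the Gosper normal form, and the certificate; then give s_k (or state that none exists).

The ratio is (k + 3)/(k + 6).
Take A(k)=k + 3, B(k)=k + 6, C(k)=1.
f must satisfy (k + 3)·f(k+1) − (k + 5)·f(k) = 1.
Degrees (1,1,0) ⇒ d ≤ 2.
A polynomial solution: f(k) = k*(k + 7)/24.
Then R = B(k−1)f/C = k*(k + 5)*(k + 7)/24, so s_k = R(k)·t_k = k*(k + 7)/(12*(k + 3)*(k + 4)).
s_(k+1) − s_k = 2/(k**3 + 12*k**2 + 47*k + 60) = t_k.

s_k = k*(k + 7)/(12*(k + 3)*(k + 4))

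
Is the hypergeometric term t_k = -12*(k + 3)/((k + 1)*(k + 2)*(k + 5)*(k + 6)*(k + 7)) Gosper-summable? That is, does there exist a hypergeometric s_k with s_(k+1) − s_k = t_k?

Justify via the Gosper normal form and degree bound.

Ratio r(k) = (k + 1)*(k + 4)*(k + 5)/((k + 3)**2*(k + 8)).
A = k + 1, B = k + 8, C = k**3 + 10*k**2 + 33*k + 36.
Solve (k + 1)·f(k+1) − (k + 7)·f(k) = k**3 + 10*k**2 + 33*k + 36.
From deg A=1, deg B=1, deg C=3: d=6.
Match coefficients ⇒ f(k) = k*(k + 2)*(k + 3)*(k + 4)*(k**2 + 12*k + 41)/90.
Then R = B(k−1)f/C = k*(k + 2)*(k + 7)*(k**2 + 12*k + 41)/(90*(k + 3)), so s_k = R(k)·t_k = 2*k*(-k**2 - 12*k - 41)/(15*(k**3 + 12*k**2 + 41*k + 30)).
s_(k+1) − s_k = 12*(-k - 3)/(k**5 + 21*k**4 + 163*k**3 + 567*k**2 + 844*k + 420) = t_k.

Yes. s_k = 2*k*(-k**2 - 12*k - 41)/(15*(k**3 + 12*k**2 + 41*k + 30)).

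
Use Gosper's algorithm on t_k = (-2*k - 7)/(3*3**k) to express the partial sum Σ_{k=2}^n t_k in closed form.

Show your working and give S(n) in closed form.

S(n) = 3**(-n - 1)*(-2*3**n + n + 5)

Step 1: r(k) = (2*k + 9)/(3*(2*k + 7)).
Factor: A=1/3; B=1; C=k + 7/2.
Need (1/3)·f(k+1) − (1)·f(k) = k + 7/2.
Bound: deg f ≤ 1.
Coefficient equations give f(k) = -3*(k + 4)/2.
Get s_k = R·t_k = (k + 4)/3**k with R(k) = B(k−1)f(k)/C(k) = -3*(k + 4)/(2*k + 7).
s_(k+1) − s_k = (-2*k - 7)/(3*3**k) = t_k.
Σ_(k=2)^n t_k = s_(n+1) − s_(2) = (3**(-n - 1)*(n + 5)) − (2/3), i.e. 3**(-n - 1)*(-2*3**n + n + 5).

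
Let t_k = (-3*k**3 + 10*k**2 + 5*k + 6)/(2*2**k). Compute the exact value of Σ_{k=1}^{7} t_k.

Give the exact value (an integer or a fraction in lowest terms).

Σ = 615/128

t_(k+1)/t_k = (3*k**3 - k**2 - 16*k - 18)/(2*(3*k**3 - 10*k**2 - 5*k - 6)).
Normal form (A,B,C) = (1/2, 1, k**3 - 10*k**2/3 - 5*k/3 - 2).
f must satisfy (1/2)·f(k+1) − (1)·f(k) = k**3 - 10*k**2/3 - 5*k/3 - 2.
d = 3 from the (0,0,3) case.
Coefficient equations give f(k) = -2*(3*k**3 - k**2 + 2*k - 2)/3.
So s_k = (B(k−1)f/C)·t_k = (-2*(3*k**3 - k**2 + 2*k - 2)/(3*k**3 - 10*k**2 - 5*k - 6))·t_k = (3*k**3 - k**2 + 2*k - 2)/2**k.
Verify: (-3*k**3 + 10*k**2 + 5*k + 6)/(2*2**k) matches t_k.
Σ_(k=1)^(7) t_k = s_(8) − s_(1) = 743/128 − (1) = 615/128.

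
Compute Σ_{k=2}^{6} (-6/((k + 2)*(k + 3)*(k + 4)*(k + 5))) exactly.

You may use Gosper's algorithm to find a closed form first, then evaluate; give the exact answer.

Ratio r(k) = (k + 2)/(k + 6).
So A=k + 2 and B=k + 6, with C=1.
Need (k + 2)·f(k+1) − (k + 5)·f(k) = 1.
deg f ≤ 3 (via 1,1,0).
Solve for f: f(k) = k*(k**2 + 9*k + 26)/72 (degree 3 ≤ 3).
Certificate R = B(k−1)f/C = k*(k + 5)*(k**2 + 9*k + 26)/72 gives s_k = k*(-k**2 - 9*k - 26)/(12*(k + 2)*(k + 3)*(k + 4)).
Verify: -6/(k**4 + 14*k**3 + 71*k**2 + 154*k + 120) matches t_k.
Sum = s_(7) − s_(2); s_(7) = -161/1980, s_(2) = -1/15 ⇒ -29/1980.

Σ = -29/1980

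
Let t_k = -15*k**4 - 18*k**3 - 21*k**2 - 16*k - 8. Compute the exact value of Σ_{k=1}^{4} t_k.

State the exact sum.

Ratio r(k) = (15*k**4 + 78*k**3 + 165*k**2 + 172*k + 78)/(15*k**4 + 18*k**3 + 21*k**2 + 16*k + 8).
A = 1, B = 1, C = k**4 + 6*k**3/5 + 7*k**2/5 + 16*k/15 + 8/15.
Key eq: (1)·f(k+1) = (1)·f(k) + (k**4 + 6*k**3/5 + 7*k**2/5 + 16*k/15 + 8/15).
Degrees (0,0,4) ⇒ d ≤ 5.
Solve for f: f(k) = k*(3*k**4 - 3*k**3 + 3*k**2 + 2*k + 3)/15 (degree 5 ≤ 5).
Certificate R = B(k−1)f/C = k*(3*k**4 - 3*k**3 + 3*k**2 + 2*k + 3)/(15*k**4 + 18*k**3 + 21*k**2 + 16*k + 8) gives s_k = k*(-3*k**4 + 3*k**3 - 3*k**2 - 2*k - 3).
Verify: -15*k**4 - 18*k**3 - 21*k**2 - 16*k - 8 matches t_k.
Sum = s_(5) − s_(1); s_(5) = -7940, s_(1) = -8 ⇒ -7932.

Σ = -7932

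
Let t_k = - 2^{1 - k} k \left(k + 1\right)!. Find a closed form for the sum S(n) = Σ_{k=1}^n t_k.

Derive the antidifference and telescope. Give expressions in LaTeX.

t_(k+1)/t_k = (k + 1)*(k + 2)/(2*k).
Gosper form: A/B · C(k+1)/C(k) with A=k/2 + 1, B=1, C=k.
Solve (k/2 + 1)·f(k+1) − (1)·f(k) = k.
Bound: deg f ≤ 0.
Solve for f: f(k) = 2 (degree 0 ≤ 0).
R(k) = B(k−1)·f(k)/C(k) = 2/k; s_k = R·t_k = -2**(2 - k)*factorial(k + 1).
Verify: -2**(1 - k)*k*factorial(k + 1) matches t_k.
s_(n+1) = -2**(1 - n)*factorial(n + 2) and s_(1) = -4, so S(n) = 4 - 2*factorial(n + 2)/2**n.

S(n) = 4 - 2 \cdot 2^{- n} \left(n + 2\right)!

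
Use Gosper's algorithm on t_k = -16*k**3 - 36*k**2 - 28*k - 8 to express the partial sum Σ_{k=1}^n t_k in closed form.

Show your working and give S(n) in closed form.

S(n) = 4*n*(-n**3 - 5*n**2 - 9*n - 7)

Step 1: r(k) = (4*k**3 + 21*k**2 + 37*k + 22)/(4*k**3 + 9*k**2 + 7*k + 2).
Normal form (A,B,C) = (1, 1, k**3 + 9*k**2/4 + 7*k/4 + 1/2).
Key eq: (1)·f(k+1) = (1)·f(k) + (k**3 + 9*k**2/4 + 7*k/4 + 1/2).
d = 4 from the (0,0,3) case.
Match coefficients ⇒ f(k) = k**3*(k + 1)/4.
Then R = B(k−1)f/C = k**3/(4*k**2 + 5*k + 2), so s_k = R(k)·t_k = 4*k**3*(-k - 1).
Check: Δs_k = -16*k**3 - 36*k**2 - 28*k - 8. ✓
Σ_(k=1)^n t_k = s_(n+1) − s_(1) = (-4*n**4 - 20*n**3 - 36*n**2 - 28*n - 8) − (-8), i.e. 4*n*(-n**3 - 5*n**2 - 9*n - 7).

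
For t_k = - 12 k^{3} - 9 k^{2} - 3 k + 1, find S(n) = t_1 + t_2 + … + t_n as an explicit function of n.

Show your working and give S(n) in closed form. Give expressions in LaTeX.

S(n) = n \left(- 3 n^{3} - 9 n^{2} - 9 n - 2\right)

r(k) = (12*k**3 + 45*k**2 + 57*k + 23)/(12*k**3 + 9*k**2 + 3*k - 1) after simplifying.
Take A(k)=1, B(k)=1, C(k)=k**3 + 3*k**2/4 + k/4 - 1/12.
f must satisfy (1)·f(k+1) − (1)·f(k) = k**3 + 3*k**2/4 + k/4 - 1/12.
Degrees (0,0,3) ⇒ d ≤ 4.
Coefficient equations give f(k) = k*(3*k**3 - 3*k**2 - 1)/12.
R(k) = B(k−1)·f(k)/C(k) = k*(3*k**3 - 3*k**2 - 1)/(12*k**3 + 9*k**2 + 3*k - 1); s_k = R·t_k = -3*k**4 + 3*k**3 + k.
Δs = -12*k**3 - 9*k**2 - 3*k + 1, as required.
Σ_(k=1)^n t_k = s_(n+1) − s_(1) = (-3*n**4 - 9*n**3 - 9*n**2 - 2*n + 1) − (1), i.e. n*(-3*n**3 - 9*n**2 - 9*n - 2).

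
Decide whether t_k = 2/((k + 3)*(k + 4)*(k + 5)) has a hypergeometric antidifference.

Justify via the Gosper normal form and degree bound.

Yes. s_k = k*(k + 7)/(12*(k + 3)*(k + 4)).

r(k) = (k + 3)/(k + 6) after simplifying.
A = k + 3, B = k + 6, C = 1.
Need (k + 3)·f(k+1) − (k + 5)·f(k) = 1.
From deg A=1, deg B=1, deg C=0: d=2.
Solving with deg f ≤ 2: f(k) = k*(k + 7)/24.
So s_k = (B(k−1)f/C)·t_k = (k*(k + 5)*(k + 7)/24)·t_k = k*(k + 7)/(12*(k + 3)*(k + 4)).
Verify: 2/(k**3 + 12*k**2 + 47*k + 60) matches t_k.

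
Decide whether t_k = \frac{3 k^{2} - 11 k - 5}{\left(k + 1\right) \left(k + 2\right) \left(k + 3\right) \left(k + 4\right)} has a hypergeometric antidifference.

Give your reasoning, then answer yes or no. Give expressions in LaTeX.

Yes. s_k = \frac{k \left(- k^{2} - 24 k - 5\right)}{6 \left(k + 1\right) \left(k + 2\right) \left(k + 3\right)}.

r(k) = (k + 1)*(11*k - 3*(k + 1)**2 + 16)/((k + 5)*(-3*k**2 + 11*k + 5)) after simplifying.
Gosper form: A/B · C(k+1)/C(k) with A=k + 1, B=k + 5, C=k**2 - 11*k/3 - 5/3.
Need (k + 1)·f(k+1) − (k + 4)·f(k) = k**2 - 11*k/3 - 5/3.
Degrees (1,1,2) ⇒ d ≤ 3.
A polynomial solution: f(k) = -k*(k**2 + 24*k + 5)/18.
Then R = B(k−1)f/C = -k*(k + 4)*(k**2 + 24*k + 5)/(6*(3*k**2 - 11*k - 5)), so s_k = R(k)·t_k = k*(-k**2 - 24*k - 5)/(6*(k + 1)*(k + 2)*(k + 3)).
s_(k+1) − s_k = (3*k**2 - 11*k - 5)/(k**4 + 10*k**3 + 35*k**2 + 50*k + 24) = t_k.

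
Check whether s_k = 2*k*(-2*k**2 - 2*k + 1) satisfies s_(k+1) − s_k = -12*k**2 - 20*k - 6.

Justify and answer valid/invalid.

s_(k+1) = -4*k**3 - 16*k**2 - 18*k - 6
s_(k+1) − s_k = -12*k**2 - 20*k - 6
(s_(k+1) − s_k) − t_k = 0

Valid: the claim telescopes to t_k.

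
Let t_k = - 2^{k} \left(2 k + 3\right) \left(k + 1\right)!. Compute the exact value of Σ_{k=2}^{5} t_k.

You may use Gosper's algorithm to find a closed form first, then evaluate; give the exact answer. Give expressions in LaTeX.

Ratio r(k) = 2*(k + 2)*(2*k + 5)/(2*k + 3).
Take A(k)=2*k + 4, B(k)=1, C(k)=k + 3/2.
Solve (2*k + 4)·f(k+1) − (1)·f(k) = k + 3/2.
d = 0 from the (1,0,1) case.
A polynomial solution: f(k) = 1/2.
Certificate R = B(k−1)f/C = 1/(2*k + 3) gives s_k = -2**k*factorial(k + 1).
Δs = -2**k*(2*k + 3)*factorial(k + 1), as required.
Telescoping: Σ = s_(6) − s_(2) = -322560 − (-24) = -322536.

Σ = -322536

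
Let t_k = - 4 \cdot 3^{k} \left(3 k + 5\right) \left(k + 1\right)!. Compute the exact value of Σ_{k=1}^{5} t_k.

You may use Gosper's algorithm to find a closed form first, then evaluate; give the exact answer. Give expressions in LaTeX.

Σ = -14696616

Ratio r(k) = 3*(k + 2)*(3*k + 8)/(3*k + 5).
So A=3*k + 6 and B=1, with C=k + 5/3.
Solve (3*k + 6)·f(k+1) − (1)·f(k) = k + 5/3.
From deg A=1, deg B=0, deg C=1: d=0.
Match coefficients ⇒ f(k) = 1/3.
Certificate R = B(k−1)f/C = 1/(3*k + 5) gives s_k = -4*3**k*factorial(k + 1).
s_(k+1) − s_k = -4*3**k*(3*k + 5)*factorial(k + 1) = t_k.
Σ_(k=1)^(5) t_k = s_(6) − s_(1) = -14696640 − (-24) = -14696616.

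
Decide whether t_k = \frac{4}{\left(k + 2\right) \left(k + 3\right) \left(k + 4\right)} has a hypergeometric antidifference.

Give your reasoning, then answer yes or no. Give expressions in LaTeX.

Step 1: r(k) = (k + 2)/(k + 5).
Gosper form: A/B · C(k+1)/C(k) with A=k + 2, B=k + 5, C=1.
f must satisfy (k + 2)·f(k+1) − (k + 4)·f(k) = 1.
Bound: deg f ≤ 2.
Coefficient equations give f(k) = k*(k + 5)/12.
R(k) = B(k−1)·f(k)/C(k) = k*(k + 4)*(k + 5)/12; s_k = R·t_k = k*(k + 5)/(3*(k + 2)*(k + 3)).
Δs = 4/(k**3 + 9*k**2 + 26*k + 24), as required.

Yes. s_k = \frac{k \left(k + 5\right)}{3 \left(k + 2\right) \left(k + 3\right)}.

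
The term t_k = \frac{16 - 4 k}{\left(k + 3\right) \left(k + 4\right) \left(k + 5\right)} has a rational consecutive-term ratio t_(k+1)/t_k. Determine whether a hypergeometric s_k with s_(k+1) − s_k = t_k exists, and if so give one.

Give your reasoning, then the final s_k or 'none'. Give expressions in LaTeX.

Step 1: r(k) = (k - 3)*(k + 3)/((k - 4)*(k + 6)).
Gosper form: A/B · C(k+1)/C(k) with A=k + 3, B=k + 6, C=k - 4.
Need (k + 3)·f(k+1) − (k + 5)·f(k) = k - 4.
Bound: deg f ≤ 2.
Coefficient equations give f(k) = -k*(k + 31)/24.
Certificate R = B(k−1)f/C = -k*(k + 5)*(k + 31)/(24*(k - 4)) gives s_k = k*(k + 31)/(6*(k + 3)*(k + 4)).
s_(k+1) − s_k = 4*(4 - k)/(k**3 + 12*k**2 + 47*k + 60) = t_k.

s_k = \frac{k \left(k + 31\right)}{6 \left(k + 3\right) \left(k + 4\right)}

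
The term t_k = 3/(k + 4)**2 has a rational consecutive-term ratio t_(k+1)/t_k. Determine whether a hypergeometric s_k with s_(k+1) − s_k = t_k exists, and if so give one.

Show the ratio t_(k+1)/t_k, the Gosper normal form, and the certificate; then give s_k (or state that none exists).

The ratio is (k + 4)**2/(k + 5)**2.
Normal form (A,B,C) = (k**2 + 8*k + 16, k**2 + 10*k + 25, 1).
Solve (k**2 + 8*k + 16)·f(k+1) − (k**2 + 8*k + 16)·f(k) = 1.
d = 0 from the (2,2,0) case.
Write f(k) = c0. Then LHS − RHS = -1, requiring -1 = 0: contradictory. No certificate.

not Gosper-summable; s_k does not exist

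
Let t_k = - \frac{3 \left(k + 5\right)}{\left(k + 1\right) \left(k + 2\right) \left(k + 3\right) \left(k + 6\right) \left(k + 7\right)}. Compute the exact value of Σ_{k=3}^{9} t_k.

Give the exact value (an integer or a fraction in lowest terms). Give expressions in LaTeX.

Σ = -161/31680

t_(k+1)/t_k = (k + 1)*(k + 6)**2/((k + 4)*(k + 5)*(k + 8)).
So A=k + 1 and B=k + 8, with C=k**3 + 14*k**2 + 65*k + 100.
Key eq: (k + 1)·f(k+1) = (k + 7)·f(k) + (k**3 + 14*k**2 + 65*k + 100).
Bound: deg f ≤ 6.
Match coefficients ⇒ f(k) = k*(k + 3)*(k + 4)**2*(k + 5)**2/36.
Then R = B(k−1)f/C = k*(k + 3)*(k + 4)*(k + 7)/36, so s_k = R(k)·t_k = k*(-k**2 - 9*k - 20)/(12*(k**3 + 9*k**2 + 20*k + 12)).
s_(k+1) − s_k = 3*(-k - 5)/(k**5 + 19*k**4 + 131*k**3 + 401*k**2 + 540*k + 252) = t_k.
Σ_(k=3)^(9) t_k = s_(10) − s_(3) = -175/2112 − (-7/90) = -161/31680.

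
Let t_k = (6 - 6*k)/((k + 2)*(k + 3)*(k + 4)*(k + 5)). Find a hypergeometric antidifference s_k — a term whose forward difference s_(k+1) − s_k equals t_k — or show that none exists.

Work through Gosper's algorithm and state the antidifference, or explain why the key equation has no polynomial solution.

Compute t_(k+1)/t_k: get k*(k + 2)/((k - 1)*(k + 6)).
Factor: A=k + 2; B=k + 6; C=k - 1.
Solve (k + 2)·f(k+1) − (k + 5)·f(k) = k - 1.
deg f ≤ 3 (via 1,1,1).
A polynomial solution: f(k) = -k/2.
Get s_k = R·t_k = 3*k/((k + 2)*(k + 3)*(k + 4)) with R(k) = B(k−1)f(k)/C(k) = -k*(k + 5)/(2*(k - 1)).
Verify: 6*(1 - k)/(k**4 + 14*k**3 + 71*k**2 + 154*k + 120) matches t_k.

s_k = 3*k/((k + 2)*(k + 3)*(k + 4))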